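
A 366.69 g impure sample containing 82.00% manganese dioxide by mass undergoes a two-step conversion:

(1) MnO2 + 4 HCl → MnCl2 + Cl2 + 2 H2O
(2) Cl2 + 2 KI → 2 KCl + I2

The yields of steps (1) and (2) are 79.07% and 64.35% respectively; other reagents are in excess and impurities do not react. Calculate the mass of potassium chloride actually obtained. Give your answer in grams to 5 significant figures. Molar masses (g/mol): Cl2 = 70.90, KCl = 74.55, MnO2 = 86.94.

Pure MnO2 = 366.69 × 0.8200 = 300.686 g.
n(MnO2) = 300.686 / 86.94 = 3.45854 mol.
Step 1 (MnO2:Cl2 = 1:1): theoretical n(Cl2) = 3.45854 mol; at 79.07% yield, n(Cl2) = 2.73467 mol.
Step 2 (Cl2:KCl = 1:2): theoretical n(KCl) = 5.46934 mol, so theoretical mass = 5.46934 × 74.55 = 407.739 g.
At 64.35% yield, actual mass of KCl = 407.739 × 0.6435 = 262.380 g.

262.38 g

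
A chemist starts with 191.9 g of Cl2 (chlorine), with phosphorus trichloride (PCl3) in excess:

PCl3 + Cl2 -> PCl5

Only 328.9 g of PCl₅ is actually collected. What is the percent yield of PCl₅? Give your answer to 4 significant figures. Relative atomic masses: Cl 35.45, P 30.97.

58.36 %

M(Cl2) = 2(35.45) = 70.90 g/mol.
M(PCl5) = 30.97 + 5(35.45) = 208.22 g/mol.
n(Cl2) = 191.90 g / 70.90 g/mol = 2.7066 mol.
From the equation the Cl2:PCl5 mole ratio is 1:1, so n(PCl5) = 2.7066 × 1/1 = 2.7066 mol.
Mass of PCl5 = 2.7066 mol × 208.22 g/mol = 563.57 g.
This is the theoretical yield. Percent yield = 328.9 g / 563.57 g × 100% = 58.360%.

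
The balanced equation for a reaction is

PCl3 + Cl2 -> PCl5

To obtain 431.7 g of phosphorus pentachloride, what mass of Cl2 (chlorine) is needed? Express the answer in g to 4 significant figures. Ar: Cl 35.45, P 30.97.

147.0 g

M(PCl5) = 30.97 + 5(35.45) = 208.22 g/mol.
M(Cl2) = 2(35.45) = 70.90 g/mol.
n(PCl5) = 431.70 g / 208.22 g/mol = 2.0733 mol.
From the equation the PCl5:Cl2 mole ratio is 1:1, so n(Cl2) = 2.0733 × 1/1 = 2.0733 mol.
Mass of Cl2 = 2.0733 mol × 70.90 g/mol = 147.00 g.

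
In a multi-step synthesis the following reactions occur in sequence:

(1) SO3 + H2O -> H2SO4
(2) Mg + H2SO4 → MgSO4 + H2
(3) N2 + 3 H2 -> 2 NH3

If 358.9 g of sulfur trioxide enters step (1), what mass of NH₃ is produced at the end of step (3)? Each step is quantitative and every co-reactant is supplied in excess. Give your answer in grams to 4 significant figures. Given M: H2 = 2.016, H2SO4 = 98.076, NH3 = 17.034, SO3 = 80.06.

n(SO3) = 358.9 / 80.06 = 4.4829 mol.
Reaction (1): SO3→H2SO4 ratio 1:1 ⇒ n(H2SO4) = 4.4829 mol.
Reaction (2): H2SO4→H2 ratio 1:1 ⇒ n(H2) = 4.4829 mol.
Reaction (3): H2→NH3 ratio 3:2 ⇒ n(NH3) = 2.9886 mol.
Mass of NH3 = 2.9886 × 17.034 = 50.908 g.

50.91 g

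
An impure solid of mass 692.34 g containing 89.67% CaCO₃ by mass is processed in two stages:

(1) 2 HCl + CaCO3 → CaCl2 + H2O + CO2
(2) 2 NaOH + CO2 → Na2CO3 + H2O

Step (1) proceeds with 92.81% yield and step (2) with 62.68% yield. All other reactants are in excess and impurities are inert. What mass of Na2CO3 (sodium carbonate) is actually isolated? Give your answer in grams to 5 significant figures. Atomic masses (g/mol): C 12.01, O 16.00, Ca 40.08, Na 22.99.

Pure CaCO3 = 692.34 × 0.8967 = 620.821 g.
M(CaCO3) = 40.08 + 12.01 + 3(16.00) = 100.09 g/mol.
M(Na2CO3) = 2(22.99) + 12.01 + 3(16.00) = 105.99 g/mol.
n(CaCO3) = 620.821 / 100.09 = 6.20263 mol.
Step 1 (CaCO3:CO2 = 1:1): theoretical n(CO2) = 6.20263 mol; at 92.81% yield, n(CO2) = 5.75666 mol.
Step 2 (CO2:Na2CO3 = 1:1): theoretical n(Na2CO3) = 5.75666 mol, so theoretical mass = 5.75666 × 105.99 = 610.149 g.
At 62.68% yield, actual mass of Na2CO3 = 610.149 × 0.6268 = 382.441 g.

382.44 g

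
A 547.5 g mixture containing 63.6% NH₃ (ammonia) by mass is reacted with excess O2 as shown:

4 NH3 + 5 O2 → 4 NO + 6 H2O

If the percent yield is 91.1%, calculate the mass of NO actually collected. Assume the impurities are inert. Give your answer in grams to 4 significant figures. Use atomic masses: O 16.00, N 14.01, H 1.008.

558.9 g

Pure NH3 available = 547.5 g × 0.636 = 348.21 g.
M(NH3) = 14.01 + 3(1.008) = 17.034 g/mol.
M(NO) = 14.01 + 16.00 = 30.01 g/mol.
n(NH3) = 348.21 g / 17.034 g/mol = 20.442 mol.
From the equation the NH3:NO mole ratio is 4:4, so n(NO) = 20.442 × 4/4 = 20.442 mol.
Mass of NO = 20.442 mol × 30.01 g/mol = 613.47 g.
Actual mass collected = 613.47 g × 0.911 = 558.87 g.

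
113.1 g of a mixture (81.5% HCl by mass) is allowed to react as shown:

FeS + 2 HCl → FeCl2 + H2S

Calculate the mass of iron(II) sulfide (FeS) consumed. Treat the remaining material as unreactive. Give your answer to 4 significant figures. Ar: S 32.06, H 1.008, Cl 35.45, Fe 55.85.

Mass of pure HCl = 113.1 g × 0.815 = 92.176 g.
M(HCl) = 1.008 + 35.45 = 36.458 g/mol.
M(FeS) = 55.85 + 32.06 = 87.91 g/mol.
n(HCl) = 92.176 g / 36.458 g/mol = 2.5283 mol.
From the equation the HCl:FeS mole ratio is 2:1, so n(FeS) = 2.5283 × 1/2 = 1.2641 mol.
Mass of FeS = 1.2641 mol × 87.91 g/mol = 111.13 g.

111.1 g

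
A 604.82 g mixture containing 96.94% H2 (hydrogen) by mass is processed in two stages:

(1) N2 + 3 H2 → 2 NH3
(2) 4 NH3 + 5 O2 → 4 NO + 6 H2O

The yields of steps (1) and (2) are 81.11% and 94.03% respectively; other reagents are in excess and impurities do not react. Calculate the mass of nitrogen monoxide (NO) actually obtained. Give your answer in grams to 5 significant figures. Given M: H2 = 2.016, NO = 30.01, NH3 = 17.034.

Pure H2 = 604.82 × 0.9694 = 586.313 g.
n(H2) = 586.313 / 2.016 = 290.830 mol.
Step 1 (H2:NH3 = 3:2): theoretical n(NH3) = 193.886 mol; at 81.11% yield, n(NH3) = 157.261 mol.
Step 2 (NH3:NO = 4:4): theoretical n(NO) = 157.261 mol, so theoretical mass = 157.261 × 30.01 = 4719.41 g.
At 94.03% yield, actual mass of NO = 4719.41 × 0.9403 = 4437.66 g.

4437.7 g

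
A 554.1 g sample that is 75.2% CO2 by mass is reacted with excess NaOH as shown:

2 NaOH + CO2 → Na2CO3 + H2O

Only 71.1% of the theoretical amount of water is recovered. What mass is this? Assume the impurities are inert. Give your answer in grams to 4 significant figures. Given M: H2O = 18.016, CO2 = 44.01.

Pure CO2 available = 554.1 g × 0.752 = 416.68 g.
n(CO2) = 416.68 g / 44.01 g/mol = 9.4679 mol.
From the equation the CO2:H2O mole ratio is 1:1, so n(H2O) = 9.4679 × 1/1 = 9.4679 mol.
Mass of H2O = 9.4679 mol × 18.016 g/mol = 170.57 g.
Actual mass collected = 170.57 g × 0.711 = 121.28 g.

121.3 g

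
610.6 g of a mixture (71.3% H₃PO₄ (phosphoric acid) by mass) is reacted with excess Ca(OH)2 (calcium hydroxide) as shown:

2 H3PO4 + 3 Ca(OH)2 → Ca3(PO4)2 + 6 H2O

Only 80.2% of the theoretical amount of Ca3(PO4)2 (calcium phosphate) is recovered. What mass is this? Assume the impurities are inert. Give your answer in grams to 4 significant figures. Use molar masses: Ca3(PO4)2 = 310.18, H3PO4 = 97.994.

552.6 g

Pure H3PO4 available = 610.6 g × 0.713 = 435.36 g.
n(H3PO4) = 435.36 g / 97.994 g/mol = 4.4427 mol.
From the equation the H3PO4:Ca3(PO4)2 mole ratio is 2:1, so n(Ca3(PO4)2) = 4.4427 × 1/2 = 2.2213 mol.
Mass of Ca3(PO4)2 = 2.2213 mol × 310.18 g/mol = 689.02 g.
Actual mass collected = 689.02 g × 0.802 = 552.59 g.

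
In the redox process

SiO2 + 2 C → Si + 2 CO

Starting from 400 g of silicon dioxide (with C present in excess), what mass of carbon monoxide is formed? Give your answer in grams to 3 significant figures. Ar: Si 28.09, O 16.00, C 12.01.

373 g

M(SiO2) = 28.09 + 2(16.00) = 60.09 g/mol.
M(CO) = 12.01 + 16.00 = 28.01 g/mol.
n(SiO2) = 400.0 g / 60.09 g/mol = 6.657 mol.
From the equation the SiO2:CO mole ratio is 1:2, so n(CO) = 6.657 × 2/1 = 13.31 mol.
Mass of CO = 13.31 mol × 28.01 g/mol = 372.9 g.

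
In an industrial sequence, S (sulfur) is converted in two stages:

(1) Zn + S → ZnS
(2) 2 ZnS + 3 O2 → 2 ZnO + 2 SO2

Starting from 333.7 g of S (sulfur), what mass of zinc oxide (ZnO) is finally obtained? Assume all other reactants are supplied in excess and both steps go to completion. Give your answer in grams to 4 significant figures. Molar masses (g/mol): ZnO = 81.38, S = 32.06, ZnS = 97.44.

n(S) = 333.70 / 32.06 = 10.409 mol.
Step 1 gives a 1:1 ratio of S to ZnS, so n(ZnS) = 10.409 mol.
In step 2 the ZnS:ZnO ratio is 2:2, so n(ZnO) = 10.409 mol.
Mass of ZnO = 10.409 × 81.38 = 847.05 g.

847.1 g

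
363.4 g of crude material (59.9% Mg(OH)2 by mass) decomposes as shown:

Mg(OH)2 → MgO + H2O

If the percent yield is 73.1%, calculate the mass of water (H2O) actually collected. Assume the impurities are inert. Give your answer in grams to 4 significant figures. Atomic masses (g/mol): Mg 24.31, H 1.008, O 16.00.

49.15 g

Pure Mg(OH)2 available = 363.4 g × 0.599 = 217.68 g.
M(Mg(OH)2) = 24.31 + 2(16.00) + 2(1.008) = 58.326 g/mol.
M(H2O) = 2(1.008) + 16.00 = 18.016 g/mol.
n(Mg(OH)2) = 217.68 g / 58.326 g/mol = 3.7321 mol.
From the equation the Mg(OH)2:H2O mole ratio is 1:1, so n(H2O) = 3.7321 × 1/1 = 3.7321 mol.
Mass of H2O = 3.7321 mol × 18.016 g/mol = 67.237 g.
Actual mass collected = 67.237 g × 0.731 = 49.150 g.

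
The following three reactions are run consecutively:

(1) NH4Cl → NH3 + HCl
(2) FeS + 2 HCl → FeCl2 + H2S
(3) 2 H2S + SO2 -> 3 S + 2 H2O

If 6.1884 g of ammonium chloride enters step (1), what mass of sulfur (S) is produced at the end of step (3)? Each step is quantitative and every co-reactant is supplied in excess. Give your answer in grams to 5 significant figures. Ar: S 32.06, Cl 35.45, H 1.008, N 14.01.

2.7817 g

M(NH4Cl) = 14.01 + 4(1.008) + 35.45 = 53.492 g/mol.
M(S) = 32.06 g/mol.
n(NH4Cl) = 6.1884 / 53.492 = 0.115688 mol.
Reaction (1): NH4Cl→HCl ratio 1:1 ⇒ n(HCl) = 0.115688 mol.
Reaction (2): HCl→H2S ratio 2:1 ⇒ n(H2S) = 0.0578442 mol.
Reaction (3): H2S→S ratio 2:3 ⇒ n(S) = 0.0867662 mol.
Mass of S = 0.0867662 × 32.06 = 2.78173 g.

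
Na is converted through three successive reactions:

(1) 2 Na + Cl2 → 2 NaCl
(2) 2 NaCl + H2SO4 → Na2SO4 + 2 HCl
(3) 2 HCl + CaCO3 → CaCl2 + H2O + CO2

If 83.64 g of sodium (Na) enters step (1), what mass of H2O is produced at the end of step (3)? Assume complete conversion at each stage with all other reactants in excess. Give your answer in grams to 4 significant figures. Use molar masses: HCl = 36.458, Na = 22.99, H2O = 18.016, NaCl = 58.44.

n(Na) = 83.64 / 22.99 = 3.6381 mol.
Reaction (1): Na→NaCl ratio 2:2 ⇒ n(NaCl) = 3.6381 mol.
Reaction (2): NaCl→HCl ratio 2:2 ⇒ n(HCl) = 3.6381 mol.
Reaction (3): HCl→H2O ratio 2:1 ⇒ n(H2O) = 1.8191 mol.
Mass of H2O = 1.8191 × 18.016 = 32.772 g.

32.77 g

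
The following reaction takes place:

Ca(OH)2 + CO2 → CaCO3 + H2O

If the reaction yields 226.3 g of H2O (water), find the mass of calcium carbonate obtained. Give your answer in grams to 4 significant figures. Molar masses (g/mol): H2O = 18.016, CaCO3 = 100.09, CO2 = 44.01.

1257 g

n(H2O) = 226.30 g / 18.016 g/mol = 12.561 mol.
From the equation the H2O:CaCO3 mole ratio is 1:1, so n(CaCO3) = 12.561 × 1/1 = 12.561 mol.
Mass of CaCO3 = 12.561 mol × 100.09 g/mol = 1257.2 g.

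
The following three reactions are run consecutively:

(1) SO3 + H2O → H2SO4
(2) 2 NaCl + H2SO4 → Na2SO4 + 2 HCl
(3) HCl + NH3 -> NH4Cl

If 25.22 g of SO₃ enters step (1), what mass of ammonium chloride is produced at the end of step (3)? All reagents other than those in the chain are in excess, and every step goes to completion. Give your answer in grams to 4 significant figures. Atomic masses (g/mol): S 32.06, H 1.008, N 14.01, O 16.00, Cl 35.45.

M(SO3) = 32.06 + 3(16.00) = 80.06 g/mol.
M(NH4Cl) = 14.01 + 4(1.008) + 35.45 = 53.492 g/mol.
n(SO3) = 25.22 / 80.06 = 0.31501 mol.
Reaction (1): SO3→H2SO4 ratio 1:1 ⇒ n(H2SO4) = 0.31501 mol.
Reaction (2): H2SO4→HCl ratio 1:2 ⇒ n(HCl) = 0.63003 mol.
Reaction (3): HCl→NH4Cl ratio 1:1 ⇒ n(NH4Cl) = 0.63003 mol.
Mass of NH4Cl = 0.63003 × 53.492 = 33.701 g.

33.70 g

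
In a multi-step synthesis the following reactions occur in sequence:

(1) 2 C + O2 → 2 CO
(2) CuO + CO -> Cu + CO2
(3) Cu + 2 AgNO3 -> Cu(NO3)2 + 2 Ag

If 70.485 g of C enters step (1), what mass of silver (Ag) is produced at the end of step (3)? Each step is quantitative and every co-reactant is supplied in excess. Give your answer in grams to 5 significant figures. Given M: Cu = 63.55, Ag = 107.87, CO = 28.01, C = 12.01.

1266.1 g

n(C) = 70.485 / 12.01 = 5.86886 mol.
Reaction (1): C→CO ratio 2:2 ⇒ n(CO) = 5.86886 mol.
Reaction (2): CO→Cu ratio 1:1 ⇒ n(Cu) = 5.86886 mol.
Reaction (3): Cu→Ag ratio 1:2 ⇒ n(Ag) = 11.7377 mol.
Mass of Ag = 11.7377 × 107.87 = 1266.15 g.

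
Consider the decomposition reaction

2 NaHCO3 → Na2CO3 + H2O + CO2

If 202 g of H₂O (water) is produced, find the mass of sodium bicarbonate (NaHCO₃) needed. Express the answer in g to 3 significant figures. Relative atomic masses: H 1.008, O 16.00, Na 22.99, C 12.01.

1880 g

M(H2O) = 2(1.008) + 16.00 = 18.016 g/mol.
M(NaHCO3) = 22.99 + 1.008 + 12.01 + 3(16.00) = 84.008 g/mol.
n(H2O) = 202.0 g / 18.016 g/mol = 11.21 mol.
From the equation the H2O:NaHCO3 mole ratio is 1:2, so n(NaHCO3) = 11.21 × 2/1 = 22.42 mol.
Mass of NaHCO3 = 22.42 mol × 84.008 g/mol = 1884 g.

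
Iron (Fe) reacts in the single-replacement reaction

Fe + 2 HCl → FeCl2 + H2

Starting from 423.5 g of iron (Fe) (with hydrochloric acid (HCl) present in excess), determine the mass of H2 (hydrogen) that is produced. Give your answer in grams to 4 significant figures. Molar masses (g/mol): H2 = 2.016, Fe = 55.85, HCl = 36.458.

n(Fe) = 423.50 g / 55.85 g/mol = 7.5828 mol.
From the equation the Fe:H2 mole ratio is 1:1, so n(H2) = 7.5828 × 1/1 = 7.5828 mol.
Mass of H2 = 7.5828 mol × 2.016 g/mol = 15.287 g.

15.29 g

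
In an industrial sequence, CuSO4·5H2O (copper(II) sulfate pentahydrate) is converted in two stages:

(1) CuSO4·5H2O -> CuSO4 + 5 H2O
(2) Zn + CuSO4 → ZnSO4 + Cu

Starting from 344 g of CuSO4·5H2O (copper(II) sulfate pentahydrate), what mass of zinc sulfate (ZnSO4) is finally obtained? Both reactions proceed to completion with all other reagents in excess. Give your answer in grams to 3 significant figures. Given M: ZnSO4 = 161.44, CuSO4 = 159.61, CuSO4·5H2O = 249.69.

n(CuSO4·5H2O) = 344.0 / 249.69 = 1.378 mol.
Step 1 gives a 1:1 ratio of CuSO4·5H2O to CuSO4, so n(CuSO4) = 1.378 mol.
In step 2 the CuSO4:ZnSO4 ratio is 1:1, so n(ZnSO4) = 1.378 mol.
Mass of ZnSO4 = 1.378 × 161.44 = 222.4 g.

222 g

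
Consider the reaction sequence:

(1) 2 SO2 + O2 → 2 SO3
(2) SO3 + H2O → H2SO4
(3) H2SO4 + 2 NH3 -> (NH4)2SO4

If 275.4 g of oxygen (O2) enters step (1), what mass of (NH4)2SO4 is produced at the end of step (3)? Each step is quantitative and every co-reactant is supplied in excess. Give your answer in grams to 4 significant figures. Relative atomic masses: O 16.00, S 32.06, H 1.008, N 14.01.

2275 g

M(O2) = 2(16.00) = 32.00 g/mol.
M((NH4)2SO4) = 2(14.01) + 8(1.008) + 32.06 + 4(16.00) = 132.144 g/mol.
n(O2) = 275.4 / 32.00 = 8.6062 mol.
Reaction (1): O2→SO3 ratio 1:2 ⇒ n(SO3) = 17.212 mol.
Reaction (2): SO3→H2SO4 ratio 1:1 ⇒ n(H2SO4) = 17.212 mol.
Reaction (3): H2SO4→(NH4)2SO4 ratio 1:1 ⇒ n((NH4)2SO4) = 17.212 mol.
Mass of (NH4)2SO4 = 17.212 × 132.144 = 2274.5 g.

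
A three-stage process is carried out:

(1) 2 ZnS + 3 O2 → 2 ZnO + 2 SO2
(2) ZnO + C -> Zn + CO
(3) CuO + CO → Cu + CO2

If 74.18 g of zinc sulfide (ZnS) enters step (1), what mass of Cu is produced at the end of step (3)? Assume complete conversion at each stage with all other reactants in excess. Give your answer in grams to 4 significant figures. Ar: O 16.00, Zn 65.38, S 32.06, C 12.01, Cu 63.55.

48.38 g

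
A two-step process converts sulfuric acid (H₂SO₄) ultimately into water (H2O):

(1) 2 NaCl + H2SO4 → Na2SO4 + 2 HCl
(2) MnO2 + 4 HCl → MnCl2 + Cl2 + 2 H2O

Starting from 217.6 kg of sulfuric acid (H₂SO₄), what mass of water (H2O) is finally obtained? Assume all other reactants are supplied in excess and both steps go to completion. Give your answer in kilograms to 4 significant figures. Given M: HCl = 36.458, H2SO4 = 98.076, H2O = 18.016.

39.97 kg

217.6 kg = 217600 g.
n(H2SO4) = 217600 / 98.076 = 2218.7 mol.
Step 1 gives a 1:2 ratio of H2SO4 to HCl, so n(HCl) = 4437.4 mol.
In step 2 the HCl:H2O ratio is 4:2, so n(H2O) = 2218.7 mol.
Mass of H2O = 2218.7 × 18.016 = 39972 g = 39.97 kg.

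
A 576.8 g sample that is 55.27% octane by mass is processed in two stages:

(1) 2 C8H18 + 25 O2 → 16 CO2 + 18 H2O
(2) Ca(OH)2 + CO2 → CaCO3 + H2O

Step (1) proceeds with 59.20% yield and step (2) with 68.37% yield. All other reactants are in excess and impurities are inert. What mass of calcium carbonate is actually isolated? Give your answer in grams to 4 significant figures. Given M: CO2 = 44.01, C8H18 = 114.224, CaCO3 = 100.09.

Pure C8H18 = 576.8 × 0.5527 = 318.80 g.
n(C8H18) = 318.80 / 114.224 = 2.7910 mol.
Step 1 (C8H18:CO2 = 2:16): theoretical n(CO2) = 22.328 mol; at 59.20% yield, n(CO2) = 13.218 mol.
Step 2 (CO2:CaCO3 = 1:1): theoretical n(CaCO3) = 13.218 mol, so theoretical mass = 13.218 × 100.09 = 1323.0 g.
At 68.37% yield, actual mass of CaCO3 = 1323.0 × 0.6837 = 904.53 g.

904.5 g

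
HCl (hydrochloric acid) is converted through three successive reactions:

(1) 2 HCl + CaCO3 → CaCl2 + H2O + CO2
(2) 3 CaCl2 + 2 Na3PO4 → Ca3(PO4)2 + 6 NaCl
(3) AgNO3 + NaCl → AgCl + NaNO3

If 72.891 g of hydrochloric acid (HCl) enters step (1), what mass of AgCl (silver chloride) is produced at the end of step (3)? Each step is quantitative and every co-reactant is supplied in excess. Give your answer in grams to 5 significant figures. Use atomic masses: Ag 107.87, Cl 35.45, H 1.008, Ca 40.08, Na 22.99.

286.54 g

M(HCl) = 1.008 + 35.45 = 36.458 g/mol.
M(AgCl) = 107.87 + 35.45 = 143.32 g/mol.
n(HCl) = 72.891 / 36.458 = 1.99931 mol.
Reaction (1): HCl→CaCl2 ratio 2:1 ⇒ n(CaCl2) = 0.999657 mol.
Reaction (2): CaCl2→NaCl ratio 3:6 ⇒ n(NaCl) = 1.99931 mol.
Reaction (3): NaCl→AgCl ratio 1:1 ⇒ n(AgCl) = 1.99931 mol.
Mass of AgCl = 1.99931 × 143.32 = 286.542 g.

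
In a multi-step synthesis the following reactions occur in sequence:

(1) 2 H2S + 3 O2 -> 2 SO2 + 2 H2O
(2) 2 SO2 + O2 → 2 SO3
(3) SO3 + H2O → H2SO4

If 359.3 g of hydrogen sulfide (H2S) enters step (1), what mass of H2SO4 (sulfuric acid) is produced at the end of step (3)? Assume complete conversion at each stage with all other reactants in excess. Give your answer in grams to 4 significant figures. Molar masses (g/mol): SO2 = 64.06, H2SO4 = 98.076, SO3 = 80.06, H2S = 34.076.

n(H2S) = 359.3 / 34.076 = 10.544 mol.
Reaction (1): H2S→SO2 ratio 2:2 ⇒ n(SO2) = 10.544 mol.
Reaction (2): SO2→SO3 ratio 2:2 ⇒ n(SO3) = 10.544 mol.
Reaction (3): SO3→H2SO4 ratio 1:1 ⇒ n(H2SO4) = 10.544 mol.
Mass of H2SO4 = 10.544 × 98.076 = 1034.1 g.

1034 g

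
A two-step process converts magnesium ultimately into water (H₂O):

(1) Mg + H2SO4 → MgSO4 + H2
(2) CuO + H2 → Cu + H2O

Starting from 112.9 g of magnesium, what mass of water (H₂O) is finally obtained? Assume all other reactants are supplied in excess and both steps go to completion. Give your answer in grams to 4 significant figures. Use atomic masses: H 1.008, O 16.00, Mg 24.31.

83.67 g

M(Mg) = 24.31 g/mol.
M(H2O) = 2(1.008) + 16.00 = 18.016 g/mol.
n(Mg) = 112.90 / 24.31 = 4.6442 mol.
Step 1 gives a 1:1 ratio of Mg to H2, so n(H2) = 4.6442 mol.
In step 2 the H2:H2O ratio is 1:1, so n(H2O) = 4.6442 mol.
Mass of H2O = 4.6442 × 18.016 = 83.670 g.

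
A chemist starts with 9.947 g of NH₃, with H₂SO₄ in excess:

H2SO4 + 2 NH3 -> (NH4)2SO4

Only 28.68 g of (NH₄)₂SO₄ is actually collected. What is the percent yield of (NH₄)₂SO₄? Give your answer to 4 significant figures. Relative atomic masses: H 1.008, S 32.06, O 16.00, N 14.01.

M(NH3) = 14.01 + 3(1.008) = 17.034 g/mol.
M((NH4)2SO4) = 2(14.01) + 8(1.008) + 32.06 + 4(16.00) = 132.144 g/mol.
n(NH3) = 9.9470 g / 17.034 g/mol = 0.58395 mol.
From the equation the NH3:(NH4)2SO4 mole ratio is 2:1, so n((NH4)2SO4) = 0.58395 × 1/2 = 0.29197 mol.
Mass of (NH4)2SO4 = 0.29197 mol × 132.144 g/mol = 38.583 g.
This is the theoretical yield. Percent yield = 28.68 g / 38.583 g × 100% = 74.334%.

74.33 %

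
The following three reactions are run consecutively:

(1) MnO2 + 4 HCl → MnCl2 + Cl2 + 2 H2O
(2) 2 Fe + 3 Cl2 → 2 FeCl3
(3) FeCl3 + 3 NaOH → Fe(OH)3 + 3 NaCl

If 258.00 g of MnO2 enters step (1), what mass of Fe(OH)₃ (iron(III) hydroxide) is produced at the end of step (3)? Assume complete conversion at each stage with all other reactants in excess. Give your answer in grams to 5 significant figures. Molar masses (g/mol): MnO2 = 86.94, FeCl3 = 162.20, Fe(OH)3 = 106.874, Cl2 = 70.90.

211.44 g

n(MnO2) = 258.00 / 86.94 = 2.96756 mol.
Reaction (1): MnO2→Cl2 ratio 1:1 ⇒ n(Cl2) = 2.96756 mol.
Reaction (2): Cl2→FeCl3 ratio 3:2 ⇒ n(FeCl3) = 1.97838 mol.
Reaction (3): FeCl3→Fe(OH)3 ratio 1:1 ⇒ n(Fe(OH)3) = 1.97838 mol.
Mass of Fe(OH)3 = 1.97838 × 106.874 = 211.437 g.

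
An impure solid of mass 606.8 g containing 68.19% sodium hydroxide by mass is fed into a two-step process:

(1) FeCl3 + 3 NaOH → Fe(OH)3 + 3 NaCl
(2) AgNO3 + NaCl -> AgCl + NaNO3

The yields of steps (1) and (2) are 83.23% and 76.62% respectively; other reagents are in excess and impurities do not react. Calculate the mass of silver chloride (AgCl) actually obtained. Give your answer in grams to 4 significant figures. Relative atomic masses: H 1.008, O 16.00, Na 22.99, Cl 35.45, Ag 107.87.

945.5 g

Pure NaOH = 606.8 × 0.6819 = 413.78 g.
M(NaOH) = 22.99 + 16.00 + 1.008 = 39.998 g/mol.
M(AgCl) = 107.87 + 35.45 = 143.32 g/mol.
n(NaOH) = 413.78 / 39.998 = 10.345 mol.
Step 1 (NaOH:NaCl = 3:3): theoretical n(NaCl) = 10.345 mol; at 83.23% yield, n(NaCl) = 8.6101 mol.
Step 2 (NaCl:AgCl = 1:1): theoretical n(AgCl) = 8.6101 mol, so theoretical mass = 8.6101 × 143.32 = 1234.0 g.
At 76.62% yield, actual mass of AgCl = 1234.0 × 0.7662 = 945.49 g.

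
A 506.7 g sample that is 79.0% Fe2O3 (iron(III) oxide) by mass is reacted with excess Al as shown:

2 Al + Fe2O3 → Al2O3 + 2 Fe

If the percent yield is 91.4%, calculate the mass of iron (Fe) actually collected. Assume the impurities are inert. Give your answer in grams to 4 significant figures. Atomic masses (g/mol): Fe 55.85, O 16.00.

255.9 g

Pure Fe2O3 available = 506.7 g × 0.790 = 400.29 g.
M(Fe2O3) = 2(55.85) + 3(16.00) = 159.70 g/mol.
M(Fe) = 55.85 g/mol.
n(Fe2O3) = 400.29 g / 159.70 g/mol = 2.5065 mol.
From the equation the Fe2O3:Fe mole ratio is 1:2, so n(Fe) = 2.5065 × 2/1 = 5.0131 mol.
Mass of Fe = 5.0131 mol × 55.85 g/mol = 279.98 g.
Actual mass collected = 279.98 g × 0.914 = 255.90 g.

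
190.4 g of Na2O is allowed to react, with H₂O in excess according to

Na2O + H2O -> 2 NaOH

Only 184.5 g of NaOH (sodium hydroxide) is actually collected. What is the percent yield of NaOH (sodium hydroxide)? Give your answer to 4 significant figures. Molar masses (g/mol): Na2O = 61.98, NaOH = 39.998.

75.08 %

n(Na2O) = 190.40 g / 61.98 g/mol = 3.0720 mol.
From the equation the Na2O:NaOH mole ratio is 1:2, so n(NaOH) = 3.0720 × 2/1 = 6.1439 mol.
Mass of NaOH = 6.1439 mol × 39.998 g/mol = 245.74 g.
This is the theoretical yield. Percent yield = 184.5 g / 245.74 g × 100% = 75.078%.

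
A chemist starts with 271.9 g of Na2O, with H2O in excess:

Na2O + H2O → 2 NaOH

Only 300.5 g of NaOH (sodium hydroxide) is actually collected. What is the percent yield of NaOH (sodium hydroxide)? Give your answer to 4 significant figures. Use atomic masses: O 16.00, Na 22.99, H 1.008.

M(Na2O) = 2(22.99) + 16.00 = 61.98 g/mol.
M(NaOH) = 22.99 + 16.00 + 1.008 = 39.998 g/mol.
n(Na2O) = 271.90 g / 61.98 g/mol = 4.3869 mol.
From the equation the Na2O:NaOH mole ratio is 1:2, so n(NaOH) = 4.3869 × 2/1 = 8.7738 mol.
Mass of NaOH = 8.7738 mol × 39.998 g/mol = 350.93 g.
This is the theoretical yield. Percent yield = 300.5 g / 350.93 g × 100% = 85.629%.

85.63 %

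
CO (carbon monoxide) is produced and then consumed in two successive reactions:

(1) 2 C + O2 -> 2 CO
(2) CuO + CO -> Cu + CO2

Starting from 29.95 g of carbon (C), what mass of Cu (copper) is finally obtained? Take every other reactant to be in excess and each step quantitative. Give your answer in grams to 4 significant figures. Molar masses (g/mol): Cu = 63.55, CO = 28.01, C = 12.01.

n(C) = 29.950 / 12.01 = 2.4938 mol.
Step 1 gives a 2:2 ratio of C to CO, so n(CO) = 2.4938 mol.
In step 2 the CO:Cu ratio is 1:1, so n(Cu) = 2.4938 mol.
Mass of Cu = 2.4938 × 63.55 = 158.48 g.

158.5 g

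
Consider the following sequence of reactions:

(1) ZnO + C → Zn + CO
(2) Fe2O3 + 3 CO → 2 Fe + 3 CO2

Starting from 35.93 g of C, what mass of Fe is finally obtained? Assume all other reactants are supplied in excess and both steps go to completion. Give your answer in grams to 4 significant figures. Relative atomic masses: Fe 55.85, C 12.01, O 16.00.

111.4 g

M(C) = 12.01 g/mol.
M(Fe) = 55.85 g/mol.
n(C) = 35.930 / 12.01 = 2.9917 mol.
Step 1 gives a 1:1 ratio of C to CO, so n(CO) = 2.9917 mol.
In step 2 the CO:Fe ratio is 3:2, so n(Fe) = 1.9944 mol.
Mass of Fe = 1.9944 × 55.85 = 111.39 g.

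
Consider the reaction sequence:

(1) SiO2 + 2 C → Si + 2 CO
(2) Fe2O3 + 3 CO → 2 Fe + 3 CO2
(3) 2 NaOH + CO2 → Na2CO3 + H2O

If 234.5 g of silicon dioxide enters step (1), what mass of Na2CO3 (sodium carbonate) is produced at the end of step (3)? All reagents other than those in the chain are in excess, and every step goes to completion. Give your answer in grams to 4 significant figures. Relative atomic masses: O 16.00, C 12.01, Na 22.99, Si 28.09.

827.2 g

M(SiO2) = 28.09 + 2(16.00) = 60.09 g/mol.
M(Na2CO3) = 2(22.99) + 12.01 + 3(16.00) = 105.99 g/mol.
n(SiO2) = 234.5 / 60.09 = 3.9025 mol.
Reaction (1): SiO2→CO ratio 1:2 ⇒ n(CO) = 7.8050 mol.
Reaction (2): CO→CO2 ratio 3:3 ⇒ n(CO2) = 7.8050 mol.
Reaction (3): CO2→Na2CO3 ratio 1:1 ⇒ n(Na2CO3) = 7.8050 mol.
Mass of Na2CO3 = 7.8050 × 105.99 = 827.25 g.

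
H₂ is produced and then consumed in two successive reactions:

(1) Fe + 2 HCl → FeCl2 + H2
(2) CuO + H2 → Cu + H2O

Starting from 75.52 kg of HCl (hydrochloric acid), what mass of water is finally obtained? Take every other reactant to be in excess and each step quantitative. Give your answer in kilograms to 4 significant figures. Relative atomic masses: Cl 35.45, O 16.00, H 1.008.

18.66 kg

M(HCl) = 1.008 + 35.45 = 36.458 g/mol.
M(H2O) = 2(1.008) + 16.00 = 18.016 g/mol.
75.52 kg = 75520 g.
n(HCl) = 75520 / 36.458 = 2071.4 mol.
Step 1 gives a 2:1 ratio of HCl to H2, so n(H2) = 1035.7 mol.
In step 2 the H2:H2O ratio is 1:1, so n(H2O) = 1035.7 mol.
Mass of H2O = 1035.7 × 18.016 = 18659 g = 18.66 kg.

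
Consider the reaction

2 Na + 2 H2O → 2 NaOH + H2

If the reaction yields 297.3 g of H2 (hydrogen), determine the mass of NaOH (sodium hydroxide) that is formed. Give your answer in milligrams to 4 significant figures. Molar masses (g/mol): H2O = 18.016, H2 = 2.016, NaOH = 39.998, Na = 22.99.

11800000 mg

n(H2) = 297.30 g / 2.016 g/mol = 147.47 mol.
From the equation the H2:NaOH mole ratio is 1:2, so n(NaOH) = 147.47 × 2/1 = 294.94 mol.
Mass of NaOH = 294.94 mol × 39.998 g/mol = 11797 g.
Converting to mg: 11797 g = 11800000 mg.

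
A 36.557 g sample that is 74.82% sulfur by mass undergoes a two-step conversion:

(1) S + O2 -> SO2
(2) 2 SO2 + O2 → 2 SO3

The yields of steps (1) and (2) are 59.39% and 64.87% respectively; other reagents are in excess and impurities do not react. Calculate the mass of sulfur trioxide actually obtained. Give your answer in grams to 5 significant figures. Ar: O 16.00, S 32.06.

26.315 g

Pure S = 36.557 × 0.7482 = 27.3519 g.
M(S) = 32.06 g/mol.
M(SO3) = 32.06 + 3(16.00) = 80.06 g/mol.
n(S) = 27.3519 / 32.06 = 0.853149 mol.
Step 1 (S:SO2 = 1:1): theoretical n(SO2) = 0.853149 mol; at 59.39% yield, n(SO2) = 0.506685 mol.
Step 2 (SO2:SO3 = 2:2): theoretical n(SO3) = 0.506685 mol, so theoretical mass = 0.506685 × 80.06 = 40.5652 g.
At 64.87% yield, actual mass of SO3 = 40.5652 × 0.6487 = 26.3146 g.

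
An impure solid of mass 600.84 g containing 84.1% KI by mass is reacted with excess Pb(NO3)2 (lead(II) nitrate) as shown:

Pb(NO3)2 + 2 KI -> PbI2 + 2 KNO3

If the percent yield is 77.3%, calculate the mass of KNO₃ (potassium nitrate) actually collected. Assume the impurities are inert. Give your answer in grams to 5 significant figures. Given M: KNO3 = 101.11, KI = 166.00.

237.91 g

Pure KI available = 600.84 g × 0.841 = 505.306 g.
n(KI) = 505.306 g / 166.00 g/mol = 3.04401 mol.
From the equation the KI:KNO3 mole ratio is 2:2, so n(KNO3) = 3.04401 × 2/2 = 3.04401 mol.
Mass of KNO3 = 3.04401 mol × 101.11 g/mol = 307.780 g.
Actual mass collected = 307.780 g × 0.773 = 237.914 g.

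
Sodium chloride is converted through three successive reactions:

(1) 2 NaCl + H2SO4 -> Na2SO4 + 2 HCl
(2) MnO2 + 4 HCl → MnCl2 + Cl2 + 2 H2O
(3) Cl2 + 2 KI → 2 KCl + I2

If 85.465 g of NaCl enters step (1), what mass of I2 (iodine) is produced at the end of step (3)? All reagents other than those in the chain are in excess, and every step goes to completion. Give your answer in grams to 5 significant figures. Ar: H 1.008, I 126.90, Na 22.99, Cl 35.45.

M(NaCl) = 22.99 + 35.45 = 58.44 g/mol.
M(I2) = 2(126.90) = 253.80 g/mol.
n(NaCl) = 85.465 / 58.44 = 1.46244 mol.
Reaction (1): NaCl→HCl ratio 2:2 ⇒ n(HCl) = 1.46244 mol.
Reaction (2): HCl→Cl2 ratio 4:1 ⇒ n(Cl2) = 0.365610 mol.
Reaction (3): Cl2→I2 ratio 1:1 ⇒ n(I2) = 0.365610 mol.
Mass of I2 = 0.365610 × 253.80 = 92.7918 g.

92.792 g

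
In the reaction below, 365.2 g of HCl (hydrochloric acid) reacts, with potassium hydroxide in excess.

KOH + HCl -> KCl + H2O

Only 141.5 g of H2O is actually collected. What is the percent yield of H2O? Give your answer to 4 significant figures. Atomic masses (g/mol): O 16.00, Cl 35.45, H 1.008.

78.41 %

M(HCl) = 1.008 + 35.45 = 36.458 g/mol.
M(H2O) = 2(1.008) + 16.00 = 18.016 g/mol.
n(HCl) = 365.20 g / 36.458 g/mol = 10.017 mol.
From the equation the HCl:H2O mole ratio is 1:1, so n(H2O) = 10.017 × 1/1 = 10.017 mol.
Mass of H2O = 10.017 mol × 18.016 g/mol = 180.47 g.
This is the theoretical yield. Percent yield = 141.5 g / 180.47 g × 100% = 78.408%.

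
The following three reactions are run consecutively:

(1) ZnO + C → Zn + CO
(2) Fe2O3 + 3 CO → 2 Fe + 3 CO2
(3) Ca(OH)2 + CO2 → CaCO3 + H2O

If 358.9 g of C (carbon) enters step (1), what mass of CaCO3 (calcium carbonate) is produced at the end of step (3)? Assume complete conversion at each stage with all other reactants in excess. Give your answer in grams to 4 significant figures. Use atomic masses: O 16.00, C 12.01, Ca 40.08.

M(C) = 12.01 g/mol.
M(CaCO3) = 40.08 + 12.01 + 3(16.00) = 100.09 g/mol.
n(C) = 358.9 / 12.01 = 29.883 mol.
Reaction (1): C→CO ratio 1:1 ⇒ n(CO) = 29.883 mol.
Reaction (2): CO→CO2 ratio 3:3 ⇒ n(CO2) = 29.883 mol.
Reaction (3): CO2→CaCO3 ratio 1:1 ⇒ n(CaCO3) = 29.883 mol.
Mass of CaCO3 = 29.883 × 100.09 = 2991.0 g.

2991 g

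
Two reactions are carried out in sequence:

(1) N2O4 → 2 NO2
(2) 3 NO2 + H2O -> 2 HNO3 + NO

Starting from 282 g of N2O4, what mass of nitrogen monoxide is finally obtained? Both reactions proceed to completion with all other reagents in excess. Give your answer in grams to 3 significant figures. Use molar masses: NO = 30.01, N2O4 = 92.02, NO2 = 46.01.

61.3 g

n(N2O4) = 282.0 / 92.02 = 3.065 mol.
Step 1 gives a 1:2 ratio of N2O4 to NO2, so n(NO2) = 6.129 mol.
In step 2 the NO2:NO ratio is 3:1, so n(NO) = 2.043 mol.
Mass of NO = 2.043 × 30.01 = 61.31 g.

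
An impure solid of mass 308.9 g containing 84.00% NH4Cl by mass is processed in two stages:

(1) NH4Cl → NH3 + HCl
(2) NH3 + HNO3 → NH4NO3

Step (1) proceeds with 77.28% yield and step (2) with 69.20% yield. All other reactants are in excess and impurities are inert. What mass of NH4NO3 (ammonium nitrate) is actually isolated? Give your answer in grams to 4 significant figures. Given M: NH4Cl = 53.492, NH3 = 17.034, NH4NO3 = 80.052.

207.7 g

Pure NH4Cl = 308.9 × 0.8400 = 259.48 g.
n(NH4Cl) = 259.48 / 53.492 = 4.8507 mol.
Step 1 (NH4Cl:NH3 = 1:1): theoretical n(NH3) = 4.8507 mol; at 77.28% yield, n(NH3) = 3.7487 mol.
Step 2 (NH3:NH4NO3 = 1:1): theoretical n(NH4NO3) = 3.7487 mol, so theoretical mass = 3.7487 × 80.052 = 300.09 g.
At 69.20% yield, actual mass of NH4NO3 = 300.09 × 0.6920 = 207.66 g.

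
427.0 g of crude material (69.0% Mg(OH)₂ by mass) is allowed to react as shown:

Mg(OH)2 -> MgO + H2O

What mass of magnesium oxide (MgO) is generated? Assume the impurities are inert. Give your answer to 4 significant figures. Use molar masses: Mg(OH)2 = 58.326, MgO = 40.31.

Mass of pure Mg(OH)2 = 427.0 g × 0.690 = 294.63 g.
n(Mg(OH)2) = 294.63 g / 58.326 g/mol = 5.0514 mol.
From the equation the Mg(OH)2:MgO mole ratio is 1:1, so n(MgO) = 5.0514 × 1/1 = 5.0514 mol.
Mass of MgO = 5.0514 mol × 40.31 g/mol = 203.62 g.

203.6 g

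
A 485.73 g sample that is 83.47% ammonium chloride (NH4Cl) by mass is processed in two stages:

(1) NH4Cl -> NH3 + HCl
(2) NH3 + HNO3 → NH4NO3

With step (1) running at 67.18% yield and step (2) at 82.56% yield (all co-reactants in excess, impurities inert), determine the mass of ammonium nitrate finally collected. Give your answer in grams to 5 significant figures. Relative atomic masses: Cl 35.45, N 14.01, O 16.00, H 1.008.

336.53 g

Pure NH4Cl = 485.73 × 0.8347 = 405.439 g.
M(NH4Cl) = 14.01 + 4(1.008) + 35.45 = 53.492 g/mol.
M(NH4NO3) = 2(14.01) + 4(1.008) + 3(16.00) = 80.052 g/mol.
n(NH4Cl) = 405.439 / 53.492 = 7.57943 mol.
Step 1 (NH4Cl:NH3 = 1:1): theoretical n(NH3) = 7.57943 mol; at 67.18% yield, n(NH3) = 5.09186 mol.
Step 2 (NH3:NH4NO3 = 1:1): theoretical n(NH4NO3) = 5.09186 mol, so theoretical mass = 5.09186 × 80.052 = 407.614 g.
At 82.56% yield, actual mass of NH4NO3 = 407.614 × 0.8256 = 336.526 g.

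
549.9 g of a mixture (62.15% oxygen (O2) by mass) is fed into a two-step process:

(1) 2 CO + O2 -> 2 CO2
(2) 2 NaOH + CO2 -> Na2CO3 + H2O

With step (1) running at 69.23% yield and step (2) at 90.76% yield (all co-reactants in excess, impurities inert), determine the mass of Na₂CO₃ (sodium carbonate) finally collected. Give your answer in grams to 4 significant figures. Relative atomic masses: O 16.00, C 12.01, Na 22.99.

1423 g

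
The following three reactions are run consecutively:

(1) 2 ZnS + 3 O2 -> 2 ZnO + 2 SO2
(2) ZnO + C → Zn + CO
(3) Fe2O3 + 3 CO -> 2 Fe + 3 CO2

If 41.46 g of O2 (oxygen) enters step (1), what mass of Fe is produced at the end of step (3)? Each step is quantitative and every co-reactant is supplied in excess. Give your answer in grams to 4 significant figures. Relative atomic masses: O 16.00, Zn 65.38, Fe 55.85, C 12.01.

32.16 g

M(O2) = 2(16.00) = 32.00 g/mol.
M(Fe) = 55.85 g/mol.
n(O2) = 41.46 / 32.00 = 1.2956 mol.
Reaction (1): O2→ZnO ratio 3:2 ⇒ n(ZnO) = 0.86375 mol.
Reaction (2): ZnO→CO ratio 1:1 ⇒ n(CO) = 0.86375 mol.
Reaction (3): CO→Fe ratio 3:2 ⇒ n(Fe) = 0.57583 mol.
Mass of Fe = 0.57583 × 55.85 = 32.160 g.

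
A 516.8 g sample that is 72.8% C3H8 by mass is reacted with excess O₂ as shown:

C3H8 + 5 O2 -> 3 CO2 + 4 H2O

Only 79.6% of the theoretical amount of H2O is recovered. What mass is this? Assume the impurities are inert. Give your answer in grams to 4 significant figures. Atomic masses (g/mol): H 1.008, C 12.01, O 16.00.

Pure C3H8 available = 516.8 g × 0.728 = 376.23 g.
M(C3H8) = 3(12.01) + 8(1.008) = 44.094 g/mol.
M(H2O) = 2(1.008) + 16.00 = 18.016 g/mol.
n(C3H8) = 376.23 g / 44.094 g/mol = 8.5325 mol.
From the equation the C3H8:H2O mole ratio is 1:4, so n(H2O) = 8.5325 × 4/1 = 34.130 mol.
Mass of H2O = 34.130 mol × 18.016 g/mol = 614.88 g.
Actual mass collected = 614.88 g × 0.796 = 489.45 g.

489.4 g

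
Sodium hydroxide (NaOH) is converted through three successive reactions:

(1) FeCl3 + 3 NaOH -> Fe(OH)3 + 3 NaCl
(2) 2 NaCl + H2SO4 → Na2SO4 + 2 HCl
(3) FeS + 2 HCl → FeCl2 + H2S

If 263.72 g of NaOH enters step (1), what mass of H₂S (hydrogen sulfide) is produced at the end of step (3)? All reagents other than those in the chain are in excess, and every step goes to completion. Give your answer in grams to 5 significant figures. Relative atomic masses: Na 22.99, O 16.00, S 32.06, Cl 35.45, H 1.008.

M(NaOH) = 22.99 + 16.00 + 1.008 = 39.998 g/mol.
M(H2S) = 2(1.008) + 32.06 = 34.076 g/mol.
n(NaOH) = 263.72 / 39.998 = 6.59333 mol.
Reaction (1): NaOH→NaCl ratio 3:3 ⇒ n(NaCl) = 6.59333 mol.
Reaction (2): NaCl→HCl ratio 2:2 ⇒ n(HCl) = 6.59333 mol.
Reaction (3): HCl→H2S ratio 2:1 ⇒ n(H2S) = 3.29666 mol.
Mass of H2S = 3.29666 × 34.076 = 112.337 g.

112.34 g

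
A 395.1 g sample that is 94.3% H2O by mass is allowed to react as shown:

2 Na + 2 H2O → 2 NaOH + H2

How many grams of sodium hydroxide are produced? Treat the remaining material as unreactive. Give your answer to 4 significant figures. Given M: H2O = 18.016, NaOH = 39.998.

827.2 g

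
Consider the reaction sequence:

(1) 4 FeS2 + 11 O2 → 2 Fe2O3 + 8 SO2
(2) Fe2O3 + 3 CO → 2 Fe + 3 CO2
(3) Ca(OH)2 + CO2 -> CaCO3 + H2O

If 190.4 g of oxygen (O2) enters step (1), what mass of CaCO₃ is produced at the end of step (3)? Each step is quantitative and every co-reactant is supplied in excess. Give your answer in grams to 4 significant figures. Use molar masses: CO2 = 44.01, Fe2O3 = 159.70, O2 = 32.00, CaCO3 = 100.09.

n(O2) = 190.4 / 32.00 = 5.9500 mol.
Reaction (1): O2→Fe2O3 ratio 11:2 ⇒ n(Fe2O3) = 1.0818 mol.
Reaction (2): Fe2O3→CO2 ratio 1:3 ⇒ n(CO2) = 3.2455 mol.
Reaction (3): CO2→CaCO3 ratio 1:1 ⇒ n(CaCO3) = 3.2455 mol.
Mass of CaCO3 = 3.2455 × 100.09 = 324.84 g.

324.8 g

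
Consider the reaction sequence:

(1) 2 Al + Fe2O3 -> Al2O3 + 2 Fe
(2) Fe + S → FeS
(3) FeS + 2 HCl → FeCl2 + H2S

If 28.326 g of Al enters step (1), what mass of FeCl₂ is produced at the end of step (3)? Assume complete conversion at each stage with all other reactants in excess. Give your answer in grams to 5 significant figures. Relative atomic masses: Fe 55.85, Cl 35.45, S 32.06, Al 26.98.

M(Al) = 26.98 g/mol.
M(FeCl2) = 55.85 + 2(35.45) = 126.75 g/mol.
n(Al) = 28.326 / 26.98 = 1.04989 mol.
Reaction (1): Al→Fe ratio 2:2 ⇒ n(Fe) = 1.04989 mol.
Reaction (2): Fe→FeS ratio 1:1 ⇒ n(FeS) = 1.04989 mol.
Reaction (3): FeS→FeCl2 ratio 1:1 ⇒ n(FeCl2) = 1.04989 mol.
Mass of FeCl2 = 1.04989 × 126.75 = 133.073 g.

133.07 g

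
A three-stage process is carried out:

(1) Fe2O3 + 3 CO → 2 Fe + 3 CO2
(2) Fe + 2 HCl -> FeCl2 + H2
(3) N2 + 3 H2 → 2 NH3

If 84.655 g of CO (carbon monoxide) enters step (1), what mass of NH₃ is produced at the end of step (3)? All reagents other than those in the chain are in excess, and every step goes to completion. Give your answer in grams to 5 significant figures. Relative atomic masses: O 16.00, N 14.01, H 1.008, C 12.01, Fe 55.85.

22.881 g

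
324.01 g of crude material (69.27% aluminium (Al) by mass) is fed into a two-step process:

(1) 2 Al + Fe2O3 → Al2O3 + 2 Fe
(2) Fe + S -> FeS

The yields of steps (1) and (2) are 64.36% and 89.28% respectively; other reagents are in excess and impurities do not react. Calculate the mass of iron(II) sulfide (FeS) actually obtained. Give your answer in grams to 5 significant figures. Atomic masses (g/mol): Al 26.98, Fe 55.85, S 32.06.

420.21 g

Pure Al = 324.01 × 0.6927 = 224.442 g.
M(Al) = 26.98 g/mol.
M(FeS) = 55.85 + 32.06 = 87.91 g/mol.
n(Al) = 224.442 / 26.98 = 8.31882 mol.
Step 1 (Al:Fe = 2:2): theoretical n(Fe) = 8.31882 mol; at 64.36% yield, n(Fe) = 5.35399 mol.
Step 2 (Fe:FeS = 1:1): theoretical n(FeS) = 5.35399 mol, so theoretical mass = 5.35399 × 87.91 = 470.669 g.
At 89.28% yield, actual mass of FeS = 470.669 × 0.8928 = 420.214 g.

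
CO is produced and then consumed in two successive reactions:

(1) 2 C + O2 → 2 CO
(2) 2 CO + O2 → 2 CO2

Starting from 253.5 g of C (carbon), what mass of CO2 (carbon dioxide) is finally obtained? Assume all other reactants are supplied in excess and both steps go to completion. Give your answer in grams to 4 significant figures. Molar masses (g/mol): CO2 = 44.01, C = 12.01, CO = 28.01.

n(C) = 253.50 / 12.01 = 21.107 mol.
Step 1 gives a 2:2 ratio of C to CO, so n(CO) = 21.107 mol.
In step 2 the CO:CO2 ratio is 2:2, so n(CO2) = 21.107 mol.
Mass of CO2 = 21.107 × 44.01 = 928.94 g.

928.9 g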